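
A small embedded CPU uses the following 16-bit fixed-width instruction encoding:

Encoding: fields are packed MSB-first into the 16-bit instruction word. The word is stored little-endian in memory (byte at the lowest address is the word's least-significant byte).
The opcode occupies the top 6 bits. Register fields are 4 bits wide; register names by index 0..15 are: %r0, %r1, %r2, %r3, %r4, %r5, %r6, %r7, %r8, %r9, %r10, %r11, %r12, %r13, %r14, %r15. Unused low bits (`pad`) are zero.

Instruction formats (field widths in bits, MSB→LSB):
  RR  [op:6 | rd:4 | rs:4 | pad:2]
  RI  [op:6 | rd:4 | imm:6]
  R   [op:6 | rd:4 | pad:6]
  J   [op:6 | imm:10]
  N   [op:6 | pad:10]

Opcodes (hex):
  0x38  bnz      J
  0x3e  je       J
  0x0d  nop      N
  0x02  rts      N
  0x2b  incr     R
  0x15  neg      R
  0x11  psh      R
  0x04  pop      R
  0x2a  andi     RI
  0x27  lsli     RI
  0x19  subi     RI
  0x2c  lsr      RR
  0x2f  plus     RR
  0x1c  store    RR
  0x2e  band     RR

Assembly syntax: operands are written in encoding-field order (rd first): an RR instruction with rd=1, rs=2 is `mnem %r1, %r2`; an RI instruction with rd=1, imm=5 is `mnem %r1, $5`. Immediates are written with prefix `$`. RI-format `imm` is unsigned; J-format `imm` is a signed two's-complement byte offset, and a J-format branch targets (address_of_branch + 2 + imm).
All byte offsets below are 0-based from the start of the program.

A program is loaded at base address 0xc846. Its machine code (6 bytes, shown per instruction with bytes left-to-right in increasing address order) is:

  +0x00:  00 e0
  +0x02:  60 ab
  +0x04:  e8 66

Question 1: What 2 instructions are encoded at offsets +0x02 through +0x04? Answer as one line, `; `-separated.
@+02  little-endian(60 ab) = 0xab60
  opcode bits[15:10]=0x2a: andi/RI
  rd: (w>>6)&0xf=0xd → %r13
  imm: (w>>0)&0x3f=0x20 → $32
@+04  little-endian(e8 66) = 0x66e8
  opcode bits[15:10]=0x19: subi/RI
  rd: (w>>6)&0xf=0xb → %r11
  imm: (w>>0)&0x3f=0x28 → $40

andi %r13, $32; subi %r11, $40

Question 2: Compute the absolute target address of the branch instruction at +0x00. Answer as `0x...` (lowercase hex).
0xc848

+0x00: 00 e0 ⇒ word 0xe000 (little)
  opcode bits[15:10]=0x38: bnz/J
  imm@[9:0]=0x0 ⇒ $0
  target = base 0xc846 + off 0x00 + 2 + imm 0 = 0xc848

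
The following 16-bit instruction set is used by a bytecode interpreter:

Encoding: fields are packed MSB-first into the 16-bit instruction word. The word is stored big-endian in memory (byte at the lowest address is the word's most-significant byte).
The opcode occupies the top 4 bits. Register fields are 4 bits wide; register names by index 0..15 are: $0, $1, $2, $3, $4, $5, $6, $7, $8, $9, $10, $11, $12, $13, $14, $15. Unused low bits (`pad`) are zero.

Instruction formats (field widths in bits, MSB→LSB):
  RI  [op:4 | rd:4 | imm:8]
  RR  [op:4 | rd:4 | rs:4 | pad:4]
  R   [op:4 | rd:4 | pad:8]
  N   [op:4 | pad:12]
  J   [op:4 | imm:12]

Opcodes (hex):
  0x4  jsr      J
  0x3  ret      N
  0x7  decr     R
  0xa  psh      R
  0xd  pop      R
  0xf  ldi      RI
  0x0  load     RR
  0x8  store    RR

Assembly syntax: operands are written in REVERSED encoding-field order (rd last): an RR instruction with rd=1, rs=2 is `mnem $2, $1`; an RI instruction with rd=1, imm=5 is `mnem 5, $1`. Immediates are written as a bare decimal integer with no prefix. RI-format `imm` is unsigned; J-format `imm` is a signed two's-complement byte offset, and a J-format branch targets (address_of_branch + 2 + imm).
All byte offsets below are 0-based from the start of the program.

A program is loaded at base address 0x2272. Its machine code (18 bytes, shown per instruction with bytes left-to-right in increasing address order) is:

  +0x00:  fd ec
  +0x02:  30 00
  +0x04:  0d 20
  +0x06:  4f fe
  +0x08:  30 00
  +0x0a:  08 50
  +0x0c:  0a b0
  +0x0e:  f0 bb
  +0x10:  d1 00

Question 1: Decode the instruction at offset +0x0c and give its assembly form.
[0c] 0a b0 → 0x0ab0
  top 4b → 0x0 → load [RR]
  rd: (w>>8)&0xf=0xa → $10
  rs: (w>>4)&0xf=0xb → $11

load $11, $10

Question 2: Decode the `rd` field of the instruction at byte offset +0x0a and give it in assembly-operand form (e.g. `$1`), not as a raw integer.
@+0a  big-endian(08 50) = 0x0850
  opcode bits[15:12]=0x0: load/RR
  rd: (w>>8)&0xf=0x8 → $8
  rs: (w>>4)&0xf=0x5 → $5

$8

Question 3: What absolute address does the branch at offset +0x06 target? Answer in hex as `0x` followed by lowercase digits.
+0x06: 4f fe ⇒ word 0x4ffe (big)
  op=0x4ffe>>12=0x4 ⇒ jsr (J)
  imm@[11:0]=0xffe (s12→-2) ⇒ -2
  target = base 0x2272 + off 0x06 + 2 + imm -2 = 0x2278

0x2278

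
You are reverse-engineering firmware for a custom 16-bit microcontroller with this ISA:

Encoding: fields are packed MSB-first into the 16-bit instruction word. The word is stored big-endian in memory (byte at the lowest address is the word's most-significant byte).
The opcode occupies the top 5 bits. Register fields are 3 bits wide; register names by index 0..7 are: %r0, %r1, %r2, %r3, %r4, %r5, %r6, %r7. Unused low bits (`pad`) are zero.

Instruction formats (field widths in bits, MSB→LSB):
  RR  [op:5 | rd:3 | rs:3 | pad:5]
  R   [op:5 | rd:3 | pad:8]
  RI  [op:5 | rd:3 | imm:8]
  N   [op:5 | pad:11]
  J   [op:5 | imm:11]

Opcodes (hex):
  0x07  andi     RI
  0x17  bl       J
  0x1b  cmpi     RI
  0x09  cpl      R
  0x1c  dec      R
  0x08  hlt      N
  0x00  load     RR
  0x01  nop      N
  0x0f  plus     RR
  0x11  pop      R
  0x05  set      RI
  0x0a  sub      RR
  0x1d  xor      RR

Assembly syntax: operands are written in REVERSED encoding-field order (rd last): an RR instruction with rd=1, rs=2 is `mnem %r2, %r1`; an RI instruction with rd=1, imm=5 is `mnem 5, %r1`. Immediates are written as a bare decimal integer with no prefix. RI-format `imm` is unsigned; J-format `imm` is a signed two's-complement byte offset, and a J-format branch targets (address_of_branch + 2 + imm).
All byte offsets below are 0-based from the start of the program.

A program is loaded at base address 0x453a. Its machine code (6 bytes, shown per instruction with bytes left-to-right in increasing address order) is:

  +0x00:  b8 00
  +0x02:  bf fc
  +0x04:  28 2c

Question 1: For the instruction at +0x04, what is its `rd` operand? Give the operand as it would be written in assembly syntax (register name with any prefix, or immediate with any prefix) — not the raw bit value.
[04] 28 2c → 0x282c
  op=0x282c>>11=0x5 ⇒ set (RI)
  rd: (w>>8)&0x7=0x0 → %r0
  imm: (w>>0)&0xff=0x2c → 44

%r0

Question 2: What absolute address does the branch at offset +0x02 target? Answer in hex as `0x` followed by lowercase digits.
0x453a

+0x02: bf fc ⇒ word 0xbffc (big)
  op=0xbffc>>11=0x17 ⇒ bl (J)
  imm: (w>>0)&0x7ff=0x7fc (s11→-4) → -4
  target = base 0x453a + off 0x02 + 2 + imm -4 = 0x453a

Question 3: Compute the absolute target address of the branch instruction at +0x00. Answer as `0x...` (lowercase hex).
[00] b8 00 → 0xb800
  op=0xb800>>11=0x17 ⇒ bl (J)
  imm: (w>>0)&0x7ff=0x0 → 0
  target = base 0x453a + off 0x00 + 2 + imm 0 = 0x453c

0x453c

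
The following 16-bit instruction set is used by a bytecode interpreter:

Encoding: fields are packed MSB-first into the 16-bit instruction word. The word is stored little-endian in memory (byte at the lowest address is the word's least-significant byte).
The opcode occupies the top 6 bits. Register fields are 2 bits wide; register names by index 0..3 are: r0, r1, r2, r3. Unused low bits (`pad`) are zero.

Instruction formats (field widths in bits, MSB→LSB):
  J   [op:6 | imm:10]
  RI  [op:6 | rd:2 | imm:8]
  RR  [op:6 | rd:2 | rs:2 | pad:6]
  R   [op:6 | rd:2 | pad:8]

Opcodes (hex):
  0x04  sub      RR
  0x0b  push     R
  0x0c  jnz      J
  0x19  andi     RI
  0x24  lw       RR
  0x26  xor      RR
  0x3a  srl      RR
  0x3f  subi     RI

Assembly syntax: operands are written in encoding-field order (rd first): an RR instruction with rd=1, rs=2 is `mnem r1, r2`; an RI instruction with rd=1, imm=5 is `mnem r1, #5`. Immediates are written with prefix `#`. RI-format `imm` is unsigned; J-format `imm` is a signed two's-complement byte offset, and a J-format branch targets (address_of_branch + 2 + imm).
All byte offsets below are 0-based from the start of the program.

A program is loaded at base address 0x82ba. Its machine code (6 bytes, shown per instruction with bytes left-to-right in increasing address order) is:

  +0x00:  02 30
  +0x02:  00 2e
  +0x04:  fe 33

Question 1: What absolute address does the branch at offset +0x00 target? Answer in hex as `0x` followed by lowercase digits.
+0x00: 02 30 ⇒ word 0x3002 (little)
  opcode bits[15:10]=0xc: jnz/J
  [9:0] imm=2 = #2
  target = base 0x82ba + off 0x00 + 2 + imm 2 = 0x82be

0x82be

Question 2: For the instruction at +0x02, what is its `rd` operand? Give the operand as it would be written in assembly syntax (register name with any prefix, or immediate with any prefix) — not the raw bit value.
@+02  little-endian(00 2e) = 0x2e00
  top 6b → 0xb → push [R]
  [9:8] rd=2 = r2

r2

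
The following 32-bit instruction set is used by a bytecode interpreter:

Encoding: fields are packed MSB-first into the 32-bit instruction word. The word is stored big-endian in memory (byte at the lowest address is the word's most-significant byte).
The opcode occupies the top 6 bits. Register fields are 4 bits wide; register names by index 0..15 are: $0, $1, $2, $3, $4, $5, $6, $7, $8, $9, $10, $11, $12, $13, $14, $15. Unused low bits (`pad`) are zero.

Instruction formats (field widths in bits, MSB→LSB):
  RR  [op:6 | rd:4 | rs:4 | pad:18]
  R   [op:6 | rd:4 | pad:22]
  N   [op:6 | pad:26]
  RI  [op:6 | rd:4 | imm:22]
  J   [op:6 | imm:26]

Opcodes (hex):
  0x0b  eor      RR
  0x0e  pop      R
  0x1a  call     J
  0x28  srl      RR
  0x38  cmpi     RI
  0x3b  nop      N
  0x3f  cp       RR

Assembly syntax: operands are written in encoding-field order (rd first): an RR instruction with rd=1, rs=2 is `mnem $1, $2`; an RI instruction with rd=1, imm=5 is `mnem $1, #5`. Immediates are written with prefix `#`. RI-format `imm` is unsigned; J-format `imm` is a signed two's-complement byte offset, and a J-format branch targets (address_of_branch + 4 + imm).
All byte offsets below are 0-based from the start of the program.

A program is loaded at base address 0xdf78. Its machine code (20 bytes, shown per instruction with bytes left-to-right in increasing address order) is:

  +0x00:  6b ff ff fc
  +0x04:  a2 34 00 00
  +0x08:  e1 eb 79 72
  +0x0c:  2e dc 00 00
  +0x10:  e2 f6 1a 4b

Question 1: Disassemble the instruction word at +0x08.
@+08  big-endian(e1 eb 79 72) = 0xe1eb7972
  top 6b → 0x38 → cmpi [RI]
  rd: (w>>22)&0xf=0x7 → $7
  imm: (w>>0)&0x3fffff=0x2b7972 → #2849138

cmpi $7, #2849138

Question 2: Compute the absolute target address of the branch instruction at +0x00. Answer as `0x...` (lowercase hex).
0xdf78

+0x00: 6b ff ff fc ⇒ word 0x6bfffffc (big)
  op=0x6bfffffc>>26=0x1a ⇒ call (J)
  imm@[25:0]=0x3fffffc (s26→-4) ⇒ #-4
  target = base 0xdf78 + off 0x00 + 4 + imm -4 = 0xdf78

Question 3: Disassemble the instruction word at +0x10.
off 0x10: read e2 f6 1a 4b as big → 0xe2f61a4b
  top 6b → 0x38 → cmpi [RI]
  [25:22] rd=11 = $11
  [21:0] imm=3545675 = #3545675

cmpi $11, #3545675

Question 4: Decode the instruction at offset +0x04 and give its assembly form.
[04] a2 34 00 00 → 0xa2340000
  opcode bits[31:26]=0x28: srl/RR
  [25:22] rd=8 = $8
  [21:18] rs=13 = $13

srl $8, $13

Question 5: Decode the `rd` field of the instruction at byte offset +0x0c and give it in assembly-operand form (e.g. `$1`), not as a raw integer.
[0c] 2e dc 00 00 → 0x2edc0000
  op=0x2edc0000>>26=0xb ⇒ eor (RR)
  rd: (w>>22)&0xf=0xb → $11
  rs: (w>>18)&0xf=0x7 → $7

$11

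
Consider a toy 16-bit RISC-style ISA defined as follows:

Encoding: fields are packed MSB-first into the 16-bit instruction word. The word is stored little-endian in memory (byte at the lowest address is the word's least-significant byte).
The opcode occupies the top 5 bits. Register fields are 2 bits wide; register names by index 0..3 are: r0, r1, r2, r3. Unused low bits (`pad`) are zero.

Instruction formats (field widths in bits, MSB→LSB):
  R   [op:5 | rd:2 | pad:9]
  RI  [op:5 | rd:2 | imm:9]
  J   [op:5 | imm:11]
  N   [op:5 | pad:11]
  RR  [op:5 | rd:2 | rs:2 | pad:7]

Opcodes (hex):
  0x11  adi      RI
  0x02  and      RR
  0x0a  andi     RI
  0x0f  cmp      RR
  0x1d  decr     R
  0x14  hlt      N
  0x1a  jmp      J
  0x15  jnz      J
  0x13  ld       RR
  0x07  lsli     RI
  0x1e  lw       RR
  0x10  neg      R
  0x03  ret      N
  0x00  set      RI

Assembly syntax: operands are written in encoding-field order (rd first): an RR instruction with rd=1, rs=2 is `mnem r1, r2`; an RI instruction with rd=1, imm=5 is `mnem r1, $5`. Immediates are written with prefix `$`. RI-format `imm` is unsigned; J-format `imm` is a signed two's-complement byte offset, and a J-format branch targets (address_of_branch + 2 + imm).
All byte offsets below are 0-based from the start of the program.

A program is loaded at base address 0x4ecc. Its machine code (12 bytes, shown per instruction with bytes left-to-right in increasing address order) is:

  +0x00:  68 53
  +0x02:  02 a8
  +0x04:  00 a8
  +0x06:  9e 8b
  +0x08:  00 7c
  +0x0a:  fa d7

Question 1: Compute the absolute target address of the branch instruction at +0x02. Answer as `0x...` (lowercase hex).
[02] 02 a8 → 0xa802
  opcode bits[15:11]=0x15: jnz/J
  [10:0] imm=2 = $2
  target = base 0x4ecc + off 0x02 + 2 + imm 2 = 0x4ed2

0x4ed2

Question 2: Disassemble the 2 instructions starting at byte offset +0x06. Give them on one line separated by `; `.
[06] 9e 8b → 0x8b9e
  opcode bits[15:11]=0x11: adi/RI
  rd@[10:9]=0x1 ⇒ r1
  imm@[8:0]=0x19e ⇒ $414
[08] 00 7c → 0x7c00
  opcode bits[15:11]=0xf: cmp/RR
  rd@[10:9]=0x2 ⇒ r2
  rs@[8:7]=0x0 ⇒ r0

adi r1, $414; cmp r2, r0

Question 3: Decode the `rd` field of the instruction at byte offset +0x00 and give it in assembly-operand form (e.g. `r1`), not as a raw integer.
[00] 68 53 → 0x5368
  op=0x5368>>11=0xa ⇒ andi (RI)
  [10:9] rd=1 = r1
  [8:0] imm=360 = $360

r1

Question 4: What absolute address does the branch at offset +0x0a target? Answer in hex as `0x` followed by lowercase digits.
0x4ed2

[0a] fa d7 → 0xd7fa
  opcode bits[15:11]=0x1a: jmp/J
  [10:0] imm=2042 (s11→-6) = $-6
  target = base 0x4ecc + off 0x0a + 2 + imm -6 = 0x4ed2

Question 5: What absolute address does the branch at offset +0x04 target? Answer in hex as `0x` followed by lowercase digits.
@+04  little-endian(00 a8) = 0xa800
  top 5b → 0x15 → jnz [J]
  [10:0] imm=0 = $0
  target = base 0x4ecc + off 0x04 + 2 + imm 0 = 0x4ed2

0x4ed2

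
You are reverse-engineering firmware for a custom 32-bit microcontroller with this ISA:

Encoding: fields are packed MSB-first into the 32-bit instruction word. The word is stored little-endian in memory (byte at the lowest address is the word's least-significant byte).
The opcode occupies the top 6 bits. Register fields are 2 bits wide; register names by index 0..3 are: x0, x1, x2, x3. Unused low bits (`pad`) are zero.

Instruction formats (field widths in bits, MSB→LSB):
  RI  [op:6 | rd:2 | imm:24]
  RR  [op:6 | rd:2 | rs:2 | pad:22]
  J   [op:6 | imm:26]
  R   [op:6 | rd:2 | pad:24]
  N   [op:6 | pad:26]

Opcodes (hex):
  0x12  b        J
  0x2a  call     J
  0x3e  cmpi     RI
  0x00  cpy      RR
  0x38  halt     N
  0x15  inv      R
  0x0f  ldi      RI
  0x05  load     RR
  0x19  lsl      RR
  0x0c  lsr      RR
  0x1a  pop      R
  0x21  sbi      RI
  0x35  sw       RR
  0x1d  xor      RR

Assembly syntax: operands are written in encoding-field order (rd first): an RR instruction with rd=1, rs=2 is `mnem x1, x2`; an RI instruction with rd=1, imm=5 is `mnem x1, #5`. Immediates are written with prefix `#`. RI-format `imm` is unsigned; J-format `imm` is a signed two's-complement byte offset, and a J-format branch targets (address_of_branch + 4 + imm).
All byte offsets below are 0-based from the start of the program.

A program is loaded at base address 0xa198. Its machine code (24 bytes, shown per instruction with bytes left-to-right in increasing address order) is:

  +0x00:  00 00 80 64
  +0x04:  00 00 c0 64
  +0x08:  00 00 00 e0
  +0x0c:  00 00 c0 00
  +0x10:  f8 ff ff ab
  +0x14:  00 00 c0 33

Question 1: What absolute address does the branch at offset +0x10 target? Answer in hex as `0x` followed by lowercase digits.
+0x10: f8 ff ff ab ⇒ word 0xabfffff8 (little)
  op=0xabfffff8>>26=0x2a ⇒ call (J)
  imm@[25:0]=0x3fffff8 (s26→-8) ⇒ #-8
  target = base 0xa198 + off 0x10 + 4 + imm -8 = 0xa1a4

0xa1a4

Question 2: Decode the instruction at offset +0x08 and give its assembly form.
halt

+0x08: 00 00 00 e0 ⇒ word 0xe0000000 (little)
  opcode bits[31:26]=0x38: halt/N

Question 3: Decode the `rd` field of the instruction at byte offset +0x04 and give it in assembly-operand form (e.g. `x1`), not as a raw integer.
@+04  little-endian(00 00 c0 64) = 0x64c00000
  op=0x64c00000>>26=0x19 ⇒ lsl (RR)
  [25:24] rd=0 = x0
  [23:22] rs=3 = x3

x0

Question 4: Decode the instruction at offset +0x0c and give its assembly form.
cpy x0, x3

[0c] 00 00 c0 00 → 0x00c00000
  opcode bits[31:26]=0x0: cpy/RR
  [25:24] rd=0 = x0
  [23:22] rs=3 = x3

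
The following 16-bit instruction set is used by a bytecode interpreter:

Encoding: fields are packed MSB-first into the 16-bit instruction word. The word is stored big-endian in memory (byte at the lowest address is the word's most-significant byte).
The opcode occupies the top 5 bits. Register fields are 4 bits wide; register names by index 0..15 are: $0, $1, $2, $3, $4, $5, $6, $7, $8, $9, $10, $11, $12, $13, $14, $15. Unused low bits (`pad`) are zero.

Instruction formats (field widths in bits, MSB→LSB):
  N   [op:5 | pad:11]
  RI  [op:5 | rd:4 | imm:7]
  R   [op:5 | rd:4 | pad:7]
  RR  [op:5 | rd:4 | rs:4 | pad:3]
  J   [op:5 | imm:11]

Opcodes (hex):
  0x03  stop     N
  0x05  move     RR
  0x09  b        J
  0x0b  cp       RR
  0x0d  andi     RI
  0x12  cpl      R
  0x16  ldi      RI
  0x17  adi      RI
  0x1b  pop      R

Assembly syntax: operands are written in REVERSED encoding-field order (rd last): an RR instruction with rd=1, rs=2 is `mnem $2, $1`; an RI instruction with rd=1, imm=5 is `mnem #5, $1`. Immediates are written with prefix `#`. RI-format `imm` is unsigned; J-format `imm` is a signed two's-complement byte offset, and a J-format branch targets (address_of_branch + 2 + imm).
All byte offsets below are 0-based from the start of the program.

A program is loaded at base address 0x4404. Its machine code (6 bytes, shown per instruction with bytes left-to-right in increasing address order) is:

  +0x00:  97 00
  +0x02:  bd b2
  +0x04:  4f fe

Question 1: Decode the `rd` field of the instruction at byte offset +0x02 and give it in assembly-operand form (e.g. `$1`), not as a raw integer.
$11

off 0x02: read bd b2 as big → 0xbdb2
  opcode bits[15:11]=0x17: adi/RI
  rd@[10:7]=0xb ⇒ $11
  imm@[6:0]=0x32 ⇒ #50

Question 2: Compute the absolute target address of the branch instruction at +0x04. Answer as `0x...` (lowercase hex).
@+04  big-endian(4f fe) = 0x4ffe
  op=0x4ffe>>11=0x9 ⇒ b (J)
  imm@[10:0]=0x7fe (s11→-2) ⇒ #-2
  target = base 0x4404 + off 0x04 + 2 + imm -2 = 0x4408

0x4408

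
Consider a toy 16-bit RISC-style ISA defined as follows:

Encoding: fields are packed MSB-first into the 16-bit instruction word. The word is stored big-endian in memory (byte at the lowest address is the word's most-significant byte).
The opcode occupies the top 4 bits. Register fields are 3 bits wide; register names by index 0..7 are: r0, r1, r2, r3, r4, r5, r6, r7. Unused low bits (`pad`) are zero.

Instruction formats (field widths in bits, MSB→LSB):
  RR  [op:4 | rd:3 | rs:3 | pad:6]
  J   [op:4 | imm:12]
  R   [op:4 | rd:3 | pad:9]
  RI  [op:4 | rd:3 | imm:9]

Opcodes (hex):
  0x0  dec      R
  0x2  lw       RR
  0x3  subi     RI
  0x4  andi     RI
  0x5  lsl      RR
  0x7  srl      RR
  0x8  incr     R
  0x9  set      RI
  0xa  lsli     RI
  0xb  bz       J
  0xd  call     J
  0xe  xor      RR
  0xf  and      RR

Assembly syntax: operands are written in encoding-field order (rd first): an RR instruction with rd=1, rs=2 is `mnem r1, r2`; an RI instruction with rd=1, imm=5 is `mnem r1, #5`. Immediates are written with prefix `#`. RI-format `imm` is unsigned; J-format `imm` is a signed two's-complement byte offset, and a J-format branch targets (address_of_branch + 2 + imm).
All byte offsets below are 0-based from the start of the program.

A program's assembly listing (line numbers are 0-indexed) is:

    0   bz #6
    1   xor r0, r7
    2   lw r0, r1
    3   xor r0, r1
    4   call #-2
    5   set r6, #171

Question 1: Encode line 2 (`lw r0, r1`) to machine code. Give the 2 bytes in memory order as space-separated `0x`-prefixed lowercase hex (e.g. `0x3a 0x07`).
line 2 (lw): pack op=0x2:4|rd=0:3|rs=1:3|pad=0:6 = 0x2040; big→ 20 40

0x20 0x40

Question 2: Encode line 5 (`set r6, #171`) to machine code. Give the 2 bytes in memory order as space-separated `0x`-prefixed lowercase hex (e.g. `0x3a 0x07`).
5. set fields op=0x9:4|rd=6:3|imm=171:9 → word 9cabh → 9c ab

0x9c 0xab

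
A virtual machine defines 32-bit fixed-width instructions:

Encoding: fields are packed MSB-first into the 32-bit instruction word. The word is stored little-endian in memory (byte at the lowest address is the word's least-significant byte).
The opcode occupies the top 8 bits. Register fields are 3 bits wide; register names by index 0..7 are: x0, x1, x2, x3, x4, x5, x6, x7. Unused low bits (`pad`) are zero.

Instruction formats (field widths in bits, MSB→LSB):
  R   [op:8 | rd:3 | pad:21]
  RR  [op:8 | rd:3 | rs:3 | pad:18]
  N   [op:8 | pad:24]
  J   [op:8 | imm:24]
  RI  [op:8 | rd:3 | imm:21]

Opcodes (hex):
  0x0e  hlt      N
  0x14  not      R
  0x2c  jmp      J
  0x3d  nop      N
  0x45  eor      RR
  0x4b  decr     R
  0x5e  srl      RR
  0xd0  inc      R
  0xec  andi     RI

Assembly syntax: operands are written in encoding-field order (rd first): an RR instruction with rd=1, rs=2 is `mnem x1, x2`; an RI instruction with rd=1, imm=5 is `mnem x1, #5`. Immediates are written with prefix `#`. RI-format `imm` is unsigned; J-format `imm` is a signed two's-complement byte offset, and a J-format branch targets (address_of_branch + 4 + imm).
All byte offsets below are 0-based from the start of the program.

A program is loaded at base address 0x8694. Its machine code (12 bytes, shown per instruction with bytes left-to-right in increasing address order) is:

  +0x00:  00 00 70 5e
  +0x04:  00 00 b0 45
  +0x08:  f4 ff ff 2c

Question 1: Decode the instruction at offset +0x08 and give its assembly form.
off 0x08: read f4 ff ff 2c as little → 0x2cfffff4
  top 8b → 0x2c → jmp [J]
  imm: (w>>0)&0xffffff=0xfffff4 (s24→-12) → #-12

jmp #-12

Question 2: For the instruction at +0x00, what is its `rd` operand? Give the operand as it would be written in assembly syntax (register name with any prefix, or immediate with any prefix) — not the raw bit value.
@+00  little-endian(00 00 70 5e) = 0x5e700000
  op=0x5e700000>>24=0x5e ⇒ srl (RR)
  [23:21] rd=3 = x3
  [20:18] rs=4 = x4

x3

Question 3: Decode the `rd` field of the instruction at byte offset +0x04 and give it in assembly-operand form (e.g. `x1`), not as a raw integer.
[04] 00 00 b0 45 → 0x45b00000
  top 8b → 0x45 → eor [RR]
  [23:21] rd=5 = x5
  [20:18] rs=4 = x4

x5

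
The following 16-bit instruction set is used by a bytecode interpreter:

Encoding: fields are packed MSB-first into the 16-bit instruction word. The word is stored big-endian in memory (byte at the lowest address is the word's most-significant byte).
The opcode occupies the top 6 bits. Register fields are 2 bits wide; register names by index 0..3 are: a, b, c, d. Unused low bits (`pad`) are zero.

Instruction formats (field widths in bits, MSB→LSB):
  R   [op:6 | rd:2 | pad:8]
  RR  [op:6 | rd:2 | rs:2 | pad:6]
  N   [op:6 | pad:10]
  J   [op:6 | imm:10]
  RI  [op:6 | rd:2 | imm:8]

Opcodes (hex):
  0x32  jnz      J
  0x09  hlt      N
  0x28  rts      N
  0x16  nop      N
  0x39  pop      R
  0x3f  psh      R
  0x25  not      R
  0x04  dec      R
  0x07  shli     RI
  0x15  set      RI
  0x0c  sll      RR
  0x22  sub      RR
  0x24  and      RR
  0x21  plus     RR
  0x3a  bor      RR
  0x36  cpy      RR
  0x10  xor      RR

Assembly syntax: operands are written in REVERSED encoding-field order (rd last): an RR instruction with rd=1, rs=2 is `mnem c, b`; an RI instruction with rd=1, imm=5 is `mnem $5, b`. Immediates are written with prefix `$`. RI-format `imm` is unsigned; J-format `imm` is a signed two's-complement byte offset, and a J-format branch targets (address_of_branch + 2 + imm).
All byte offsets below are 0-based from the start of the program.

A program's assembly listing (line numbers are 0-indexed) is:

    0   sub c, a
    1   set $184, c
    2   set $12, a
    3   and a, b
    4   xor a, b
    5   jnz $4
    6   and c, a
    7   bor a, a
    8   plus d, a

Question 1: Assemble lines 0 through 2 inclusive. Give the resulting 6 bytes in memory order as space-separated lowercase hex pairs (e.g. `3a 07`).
0. sub fields op=0x22:6|rd=0:2|rs=2:2|pad=0:6 → word 8880h → 88 80
1. set fields op=0x15:6|rd=2:2|imm=184:8 → word 56b8h → 56 b8
2. set fields op=0x15:6|rd=0:2|imm=12:8 → word 540ch → 54 0c

88 80 56 b8 54 0c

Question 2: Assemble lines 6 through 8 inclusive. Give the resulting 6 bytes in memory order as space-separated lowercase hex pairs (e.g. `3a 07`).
line 6 (and): pack op=0x24:6|rd=0:2|rs=2:2|pad=0:6 = 0x9080; big→ 90 80
line 7 (bor): pack op=0x3a:6|rd=0:2|rs=0:2|pad=0:6 = 0xe800; big→ e8 00
line 8 (plus): pack op=0x21:6|rd=0:2|rs=3:2|pad=0:6 = 0x84c0; big→ 84 c0

90 80 e8 00 84 c0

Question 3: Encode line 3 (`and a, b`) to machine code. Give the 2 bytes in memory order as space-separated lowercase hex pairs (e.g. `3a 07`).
L3: and op=0x24:6|rd=1:2|rs=0:2|pad=0:6 ⇒ 0x9100 ⇒ big 91 00

91 00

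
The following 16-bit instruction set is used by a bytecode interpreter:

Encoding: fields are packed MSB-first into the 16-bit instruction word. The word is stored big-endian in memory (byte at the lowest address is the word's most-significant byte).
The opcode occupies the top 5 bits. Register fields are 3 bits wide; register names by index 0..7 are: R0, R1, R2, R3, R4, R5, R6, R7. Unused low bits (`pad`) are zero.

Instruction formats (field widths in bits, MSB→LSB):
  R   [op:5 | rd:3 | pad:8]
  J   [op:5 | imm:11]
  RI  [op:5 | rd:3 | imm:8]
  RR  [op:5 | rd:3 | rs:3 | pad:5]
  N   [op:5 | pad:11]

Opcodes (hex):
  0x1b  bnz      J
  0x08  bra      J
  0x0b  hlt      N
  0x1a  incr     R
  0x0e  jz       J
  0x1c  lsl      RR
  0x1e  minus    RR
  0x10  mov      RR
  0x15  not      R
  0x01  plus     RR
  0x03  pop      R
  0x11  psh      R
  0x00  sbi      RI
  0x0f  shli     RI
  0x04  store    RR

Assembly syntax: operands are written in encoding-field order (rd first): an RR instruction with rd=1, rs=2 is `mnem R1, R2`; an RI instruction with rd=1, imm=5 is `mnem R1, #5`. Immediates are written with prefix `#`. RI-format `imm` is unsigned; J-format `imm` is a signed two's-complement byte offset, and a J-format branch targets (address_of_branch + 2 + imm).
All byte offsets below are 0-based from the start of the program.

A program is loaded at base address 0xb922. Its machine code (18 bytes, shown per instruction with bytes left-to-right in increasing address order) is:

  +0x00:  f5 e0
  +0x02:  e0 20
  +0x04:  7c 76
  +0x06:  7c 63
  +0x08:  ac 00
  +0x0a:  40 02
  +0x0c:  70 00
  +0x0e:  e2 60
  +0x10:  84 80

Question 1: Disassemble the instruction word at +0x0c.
jz #0

[0c] 70 00 → 0x7000
  top 5b → 0xe → jz [J]
  imm@[10:0]=0x0 ⇒ #0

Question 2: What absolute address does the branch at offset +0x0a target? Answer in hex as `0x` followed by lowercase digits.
+0x0a: 40 02 ⇒ word 0x4002 (big)
  opcode bits[15:11]=0x8: bra/J
  [10:0] imm=2 = #2
  target = base 0xb922 + off 0x0a + 2 + imm 2 = 0xb930

0xb930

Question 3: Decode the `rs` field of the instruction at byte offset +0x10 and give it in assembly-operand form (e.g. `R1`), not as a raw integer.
R4

[10] 84 80 → 0x8480
  opcode bits[15:11]=0x10: mov/RR
  rd@[10:8]=0x4 ⇒ R4
  rs@[7:5]=0x4 ⇒ R4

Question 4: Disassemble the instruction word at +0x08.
not R4

+0x08: ac 00 ⇒ word 0xac00 (big)
  opcode bits[15:11]=0x15: not/R
  rd: (w>>8)&0x7=0x4 → R4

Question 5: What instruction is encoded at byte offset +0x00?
+0x00: f5 e0 ⇒ word 0xf5e0 (big)
  op=0xf5e0>>11=0x1e ⇒ minus (RR)
  rd@[10:8]=0x5 ⇒ R5
  rs@[7:5]=0x7 ⇒ R7

minus R5, R7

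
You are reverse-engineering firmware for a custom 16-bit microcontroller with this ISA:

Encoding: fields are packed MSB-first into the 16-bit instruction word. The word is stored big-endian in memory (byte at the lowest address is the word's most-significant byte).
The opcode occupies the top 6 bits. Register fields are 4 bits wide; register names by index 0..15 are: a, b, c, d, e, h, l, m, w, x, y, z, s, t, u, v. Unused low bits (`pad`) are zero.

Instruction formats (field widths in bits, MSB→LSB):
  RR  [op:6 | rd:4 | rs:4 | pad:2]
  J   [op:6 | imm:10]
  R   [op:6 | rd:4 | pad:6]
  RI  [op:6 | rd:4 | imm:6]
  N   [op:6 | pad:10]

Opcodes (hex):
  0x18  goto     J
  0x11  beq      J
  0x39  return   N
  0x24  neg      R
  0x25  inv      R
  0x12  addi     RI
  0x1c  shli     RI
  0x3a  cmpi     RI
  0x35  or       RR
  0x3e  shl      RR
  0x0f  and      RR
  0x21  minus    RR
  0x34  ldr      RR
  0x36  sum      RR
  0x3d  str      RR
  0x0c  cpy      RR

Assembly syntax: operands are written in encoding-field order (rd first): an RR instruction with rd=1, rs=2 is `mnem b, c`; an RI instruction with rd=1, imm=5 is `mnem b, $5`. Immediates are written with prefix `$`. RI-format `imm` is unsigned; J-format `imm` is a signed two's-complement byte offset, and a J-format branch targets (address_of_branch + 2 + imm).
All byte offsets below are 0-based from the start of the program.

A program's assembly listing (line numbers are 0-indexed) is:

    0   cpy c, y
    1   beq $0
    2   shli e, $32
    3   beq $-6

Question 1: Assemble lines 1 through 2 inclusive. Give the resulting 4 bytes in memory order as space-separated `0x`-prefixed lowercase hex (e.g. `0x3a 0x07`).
line 1 (beq): pack op=0x11:6|imm=0:10 = 0x4400; big→ 44 00
line 2 (shli): pack op=0x1c:6|rd=4:4|imm=32:6 = 0x7120; big→ 71 20

0x44 0x00 0x71 0x20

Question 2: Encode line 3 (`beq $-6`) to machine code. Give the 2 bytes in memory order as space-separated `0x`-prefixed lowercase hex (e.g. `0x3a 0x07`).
3. beq fields op=0x11:6|imm=-6:10 → word 47fah → 47 fa

0x47 0xfa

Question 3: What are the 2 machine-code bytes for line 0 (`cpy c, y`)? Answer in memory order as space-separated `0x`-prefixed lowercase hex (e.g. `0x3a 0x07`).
0x30 0xa8

0. cpy fields op=0xc:6|rd=2:4|rs=10:4|pad=0:2 → word 30a8h → 30 a8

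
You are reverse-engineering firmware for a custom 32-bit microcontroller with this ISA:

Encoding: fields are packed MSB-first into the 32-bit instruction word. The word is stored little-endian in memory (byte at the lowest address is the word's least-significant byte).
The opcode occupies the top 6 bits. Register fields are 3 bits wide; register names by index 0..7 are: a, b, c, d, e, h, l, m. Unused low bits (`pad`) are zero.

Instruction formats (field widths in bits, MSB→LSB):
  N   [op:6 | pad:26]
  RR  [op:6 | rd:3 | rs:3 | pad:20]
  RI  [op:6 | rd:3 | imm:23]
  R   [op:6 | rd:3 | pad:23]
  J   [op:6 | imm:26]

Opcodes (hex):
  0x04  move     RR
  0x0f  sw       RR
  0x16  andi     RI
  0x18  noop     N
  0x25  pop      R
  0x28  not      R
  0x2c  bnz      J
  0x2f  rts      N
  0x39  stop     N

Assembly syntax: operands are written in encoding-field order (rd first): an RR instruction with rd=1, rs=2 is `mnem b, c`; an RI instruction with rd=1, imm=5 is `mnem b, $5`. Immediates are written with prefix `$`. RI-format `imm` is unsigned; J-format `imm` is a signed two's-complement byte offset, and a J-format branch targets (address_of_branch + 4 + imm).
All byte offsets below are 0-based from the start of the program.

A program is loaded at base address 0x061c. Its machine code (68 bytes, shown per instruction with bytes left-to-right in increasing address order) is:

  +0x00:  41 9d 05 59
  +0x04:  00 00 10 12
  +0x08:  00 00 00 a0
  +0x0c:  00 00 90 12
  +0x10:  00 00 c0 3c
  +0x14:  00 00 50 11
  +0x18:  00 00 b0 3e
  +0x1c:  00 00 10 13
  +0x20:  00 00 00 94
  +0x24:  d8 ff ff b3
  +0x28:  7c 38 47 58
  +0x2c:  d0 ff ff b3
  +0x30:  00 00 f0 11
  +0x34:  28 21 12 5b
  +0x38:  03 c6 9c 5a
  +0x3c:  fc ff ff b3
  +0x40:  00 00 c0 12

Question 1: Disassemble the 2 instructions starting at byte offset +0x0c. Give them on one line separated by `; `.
off 0x0c: read 00 00 90 12 as little → 0x12900000
  op=0x12900000>>26=0x4 ⇒ move (RR)
  rd@[25:23]=0x5 ⇒ h
  rs@[22:20]=0x1 ⇒ b
off 0x10: read 00 00 c0 3c as little → 0x3cc00000
  op=0x3cc00000>>26=0xf ⇒ sw (RR)
  rd@[25:23]=0x1 ⇒ b
  rs@[22:20]=0x4 ⇒ e

move h, b; sw b, e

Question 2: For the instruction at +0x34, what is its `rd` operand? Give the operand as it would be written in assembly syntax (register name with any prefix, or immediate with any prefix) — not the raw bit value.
l

@+34  little-endian(28 21 12 5b) = 0x5b122128
  op=0x5b122128>>26=0x16 ⇒ andi (RI)
  rd@[25:23]=0x6 ⇒ l
  imm@[22:0]=0x122128 ⇒ $1188136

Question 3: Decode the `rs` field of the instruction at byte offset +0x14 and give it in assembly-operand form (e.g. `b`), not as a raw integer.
[14] 00 00 50 11 → 0x11500000
  op=0x11500000>>26=0x4 ⇒ move (RR)
  rd: (w>>23)&0x7=0x2 → c
  rs: (w>>20)&0x7=0x5 → h

h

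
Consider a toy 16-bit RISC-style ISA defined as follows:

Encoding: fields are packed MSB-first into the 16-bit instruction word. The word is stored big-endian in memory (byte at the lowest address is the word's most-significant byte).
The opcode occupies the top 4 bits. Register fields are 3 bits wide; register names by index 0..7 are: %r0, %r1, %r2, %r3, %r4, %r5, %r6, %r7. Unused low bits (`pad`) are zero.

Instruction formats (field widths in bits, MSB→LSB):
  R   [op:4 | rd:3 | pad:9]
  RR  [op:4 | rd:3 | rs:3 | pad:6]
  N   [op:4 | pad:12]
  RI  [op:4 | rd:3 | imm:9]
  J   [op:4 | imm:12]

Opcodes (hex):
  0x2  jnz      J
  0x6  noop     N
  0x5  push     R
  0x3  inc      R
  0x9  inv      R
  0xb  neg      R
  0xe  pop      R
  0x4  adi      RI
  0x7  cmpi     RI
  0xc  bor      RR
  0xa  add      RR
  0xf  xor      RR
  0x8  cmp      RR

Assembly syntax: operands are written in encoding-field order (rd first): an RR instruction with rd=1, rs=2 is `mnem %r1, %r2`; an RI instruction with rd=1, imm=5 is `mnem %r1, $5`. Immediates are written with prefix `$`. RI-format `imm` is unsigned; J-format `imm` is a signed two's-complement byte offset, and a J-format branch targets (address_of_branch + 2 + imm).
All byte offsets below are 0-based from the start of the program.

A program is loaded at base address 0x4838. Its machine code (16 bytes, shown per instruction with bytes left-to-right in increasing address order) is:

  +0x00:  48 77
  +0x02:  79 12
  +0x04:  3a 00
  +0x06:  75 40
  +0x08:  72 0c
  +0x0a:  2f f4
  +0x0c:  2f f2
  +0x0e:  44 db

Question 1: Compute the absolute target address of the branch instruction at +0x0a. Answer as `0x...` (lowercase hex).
off 0x0a: read 2f f4 as big → 0x2ff4
  op=0x2ff4>>12=0x2 ⇒ jnz (J)
  imm: (w>>0)&0xfff=0xff4 (s12→-12) → $-12
  target = base 0x4838 + off 0x0a + 2 + imm -12 = 0x4838

0x4838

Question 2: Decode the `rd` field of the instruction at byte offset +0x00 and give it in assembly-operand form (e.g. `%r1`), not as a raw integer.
%r4

@+00  big-endian(48 77) = 0x4877
  top 4b → 0x4 → adi [RI]
  rd@[11:9]=0x4 ⇒ %r4
  imm@[8:0]=0x77 ⇒ $119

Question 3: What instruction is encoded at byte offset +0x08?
cmpi %r1, $12

[08] 72 0c → 0x720c
  top 4b → 0x7 → cmpi [RI]
  [11:9] rd=1 = %r1
  [8:0] imm=12 = $12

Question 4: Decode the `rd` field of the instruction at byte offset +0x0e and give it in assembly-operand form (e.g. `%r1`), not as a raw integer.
[0e] 44 db → 0x44db
  op=0x44db>>12=0x4 ⇒ adi (RI)
  [11:9] rd=2 = %r2
  [8:0] imm=219 = $219

%r2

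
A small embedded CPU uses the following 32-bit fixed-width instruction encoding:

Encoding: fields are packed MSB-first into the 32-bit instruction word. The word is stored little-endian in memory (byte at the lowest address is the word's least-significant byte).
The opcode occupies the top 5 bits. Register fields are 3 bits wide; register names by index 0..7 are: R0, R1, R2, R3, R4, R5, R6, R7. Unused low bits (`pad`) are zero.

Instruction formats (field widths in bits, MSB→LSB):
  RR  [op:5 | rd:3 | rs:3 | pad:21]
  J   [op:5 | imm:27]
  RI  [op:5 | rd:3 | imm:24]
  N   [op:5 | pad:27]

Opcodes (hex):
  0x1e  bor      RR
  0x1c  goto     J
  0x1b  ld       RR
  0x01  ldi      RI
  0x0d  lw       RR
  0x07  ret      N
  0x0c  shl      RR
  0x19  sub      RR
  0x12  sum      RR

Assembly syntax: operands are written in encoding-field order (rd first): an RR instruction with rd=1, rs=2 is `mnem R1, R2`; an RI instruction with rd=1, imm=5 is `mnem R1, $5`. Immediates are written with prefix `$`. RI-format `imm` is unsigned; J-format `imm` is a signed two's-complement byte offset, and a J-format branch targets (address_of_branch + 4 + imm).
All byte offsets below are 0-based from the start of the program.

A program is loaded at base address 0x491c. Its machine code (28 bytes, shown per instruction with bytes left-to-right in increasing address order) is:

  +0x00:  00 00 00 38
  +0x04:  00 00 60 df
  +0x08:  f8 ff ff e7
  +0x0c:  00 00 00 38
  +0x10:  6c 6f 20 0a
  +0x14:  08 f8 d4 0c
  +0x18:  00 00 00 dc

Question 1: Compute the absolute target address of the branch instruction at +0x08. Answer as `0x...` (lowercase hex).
0x4920

off 0x08: read f8 ff ff e7 as little → 0xe7fffff8
  top 5b → 0x1c → goto [J]
  imm: (w>>0)&0x7ffffff=0x7fffff8 (s27→-8) → $-8
  target = base 0x491c + off 0x08 + 4 + imm -8 = 0x4920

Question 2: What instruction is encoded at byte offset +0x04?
[04] 00 00 60 df → 0xdf600000
  op=0xdf600000>>27=0x1b ⇒ ld (RR)
  [26:24] rd=7 = R7
  [23:21] rs=3 = R3

ld R7, R3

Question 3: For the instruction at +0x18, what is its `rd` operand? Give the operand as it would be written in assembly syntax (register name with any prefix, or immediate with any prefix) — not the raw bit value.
R4

off 0x18: read 00 00 00 dc as little → 0xdc000000
  op=0xdc000000>>27=0x1b ⇒ ld (RR)
  rd@[26:24]=0x4 ⇒ R4
  rs@[23:21]=0x0 ⇒ R0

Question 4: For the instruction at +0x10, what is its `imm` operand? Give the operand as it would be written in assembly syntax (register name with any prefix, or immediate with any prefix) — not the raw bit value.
$2125676

[10] 6c 6f 20 0a → 0x0a206f6c
  top 5b → 0x1 → ldi [RI]
  rd: (w>>24)&0x7=0x2 → R2
  imm: (w>>0)&0xffffff=0x206f6c → $2125676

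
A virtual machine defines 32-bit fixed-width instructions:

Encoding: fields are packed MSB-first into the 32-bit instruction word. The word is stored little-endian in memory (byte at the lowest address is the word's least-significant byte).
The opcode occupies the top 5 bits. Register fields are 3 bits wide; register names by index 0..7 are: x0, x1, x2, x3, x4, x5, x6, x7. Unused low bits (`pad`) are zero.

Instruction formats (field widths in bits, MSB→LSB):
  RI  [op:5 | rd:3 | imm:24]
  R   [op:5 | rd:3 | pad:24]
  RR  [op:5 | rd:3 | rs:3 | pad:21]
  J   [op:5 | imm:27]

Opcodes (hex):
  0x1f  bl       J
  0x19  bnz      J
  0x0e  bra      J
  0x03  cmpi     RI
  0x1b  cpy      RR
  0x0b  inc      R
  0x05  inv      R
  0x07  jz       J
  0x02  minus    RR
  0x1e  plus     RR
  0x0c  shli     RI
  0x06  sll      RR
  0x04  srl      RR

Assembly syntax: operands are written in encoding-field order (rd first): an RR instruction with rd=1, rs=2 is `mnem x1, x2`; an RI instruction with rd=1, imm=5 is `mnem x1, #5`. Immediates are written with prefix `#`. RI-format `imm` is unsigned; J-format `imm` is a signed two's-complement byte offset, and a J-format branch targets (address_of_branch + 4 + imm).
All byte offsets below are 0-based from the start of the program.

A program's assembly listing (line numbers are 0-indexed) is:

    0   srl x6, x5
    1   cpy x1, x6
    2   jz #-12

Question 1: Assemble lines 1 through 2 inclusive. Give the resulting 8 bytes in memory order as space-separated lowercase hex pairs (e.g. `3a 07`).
L1: cpy op=0x1b:5|rd=1:3|rs=6:3|pad=0:21 ⇒ 0xd9c00000 ⇒ little 00 00 c0 d9
L2: jz op=0x7:5|imm=-12:27 ⇒ 0x3ffffff4 ⇒ little f4 ff ff 3f

00 00 c0 d9 f4 ff ff 3f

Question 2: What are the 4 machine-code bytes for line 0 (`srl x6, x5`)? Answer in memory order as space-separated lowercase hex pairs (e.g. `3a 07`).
00 00 a0 26

0. srl fields op=0x4:5|rd=6:3|rs=5:3|pad=0:21 → word 26a00000h → 00 00 a0 26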